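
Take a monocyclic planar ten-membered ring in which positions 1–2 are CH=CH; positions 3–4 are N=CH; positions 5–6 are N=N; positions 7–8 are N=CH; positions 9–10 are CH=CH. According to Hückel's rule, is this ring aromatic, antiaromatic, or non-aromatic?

All ring atoms are sp² and supply a p orbital to the ring (every atom in a ring double bond is sp² and brings one electron to the p orbital; each sp² =N– keeps its lone pair in-plane and puts one electron into the π system); the conjugation is uninterrupted.
Tallying contributions gives 5 × 2 = 10 from the 5 double-bond units.
That gives a 4n+2 count (10, n = 2).

Aromatic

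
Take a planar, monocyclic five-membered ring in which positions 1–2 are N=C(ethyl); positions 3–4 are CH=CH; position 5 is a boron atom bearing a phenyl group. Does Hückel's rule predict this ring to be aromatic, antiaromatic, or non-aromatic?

The p orbitals form a continuous loop: the double-bond atoms are sp², each contributing one p electron; each =N– nitrogen is pyridine-type (lone pair in the sp² plane, one electron in the p orbital); the boron has an empty p orbital. The ring is fully conjugated.
Counting π electrons: 2 × 2 = 4 from the double-bond units + 0 from the B(phenyl) atom = 4.
A 4n π count (4, n = 1) in a planar conjugated ring means antiaromatic.

Antiaromatic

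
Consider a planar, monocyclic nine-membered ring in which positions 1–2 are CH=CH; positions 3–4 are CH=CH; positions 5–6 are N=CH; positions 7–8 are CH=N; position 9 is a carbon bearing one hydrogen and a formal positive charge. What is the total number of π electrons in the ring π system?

8

All ring atoms are sp² and supply a p orbital to the ring (the double-bond atoms are sp², each contributing one p electron; the doubly-bonded nitrogens are pyridine-type — their lone pairs lie in the ring plane, leaving one electron in the p orbital; the carbocation has an empty p orbital); the conjugation is uninterrupted.
Counting π electrons: 4 × 2 = 8 from the double-bond units + 0 from the CH(+) atom = 8.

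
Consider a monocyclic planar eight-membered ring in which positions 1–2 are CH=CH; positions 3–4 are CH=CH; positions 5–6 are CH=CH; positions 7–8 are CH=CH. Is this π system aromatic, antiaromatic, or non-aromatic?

Every ring atom contributes a p orbital perpendicular to the ring (the double-bond atoms are sp², each contributing one p electron), so the π system is cyclic and fully conjugated.
Tallying contributions gives 4 × 2 = 8 from the 4 double-bond units.
8 is a 4n count (n = 2), so the planar conjugated ring is antiaromatic.

Antiaromatic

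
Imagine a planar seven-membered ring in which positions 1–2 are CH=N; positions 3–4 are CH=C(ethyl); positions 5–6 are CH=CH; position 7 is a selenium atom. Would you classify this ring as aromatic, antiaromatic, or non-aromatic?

Antiaromatic

The p orbitals form a continuous loop: each doubly-bonded ring atom is sp² with one p-orbital electron; each sp² =N– keeps its lone pair in-plane and puts one electron into the π system; the selenium donates one lone pair from its p orbital. The ring is fully conjugated.
Tallying contributions gives 3 × 2 = 6 from the double-bond units + 2 from the Se atom = 8.
8 is a 4n count (n = 2), so the planar conjugated ring is antiaromatic.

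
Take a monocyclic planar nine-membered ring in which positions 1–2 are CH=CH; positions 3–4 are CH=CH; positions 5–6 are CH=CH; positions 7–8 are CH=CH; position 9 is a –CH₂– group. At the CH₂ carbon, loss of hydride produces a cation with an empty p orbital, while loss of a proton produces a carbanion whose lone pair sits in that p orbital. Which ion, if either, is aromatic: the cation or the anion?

The anion

Both ions have a continuous loop of p orbitals — each ring atom is sp².
Cation: 4 × 2 + 0 = 8 π electrons → 4(2), antiaromatic.
Anion: 4 × 2 + 2 = 10 π electrons → 4(2)+2, aromatic.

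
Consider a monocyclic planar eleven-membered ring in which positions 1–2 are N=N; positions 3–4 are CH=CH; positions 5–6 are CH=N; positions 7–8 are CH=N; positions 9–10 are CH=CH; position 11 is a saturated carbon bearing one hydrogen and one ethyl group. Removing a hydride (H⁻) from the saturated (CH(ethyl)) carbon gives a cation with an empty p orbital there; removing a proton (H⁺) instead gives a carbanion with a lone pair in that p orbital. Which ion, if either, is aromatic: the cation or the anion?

The cation

Both ions have a continuous loop of p orbitals — each ring atom is sp².
Cation: 5 × 2 + 0 = 10 π electrons → 4(2)+2, aromatic.
Anion: 5 × 2 + 2 = 12 π electrons → 4(3), antiaromatic.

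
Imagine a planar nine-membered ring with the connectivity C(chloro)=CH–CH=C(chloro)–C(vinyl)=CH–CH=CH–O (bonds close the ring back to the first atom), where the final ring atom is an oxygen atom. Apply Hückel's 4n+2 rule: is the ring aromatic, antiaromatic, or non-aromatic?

Aromatic

Every ring atom contributes a p orbital perpendicular to the ring (the double-bond atoms are sp², each contributing one p electron; the oxygen donates one lone pair from its p orbital), so the π system is cyclic and fully conjugated.
π-electron count: 4 × 2 = 8 from the double-bond units + 2 from the O atom = 10.
10 = 4(2) + 2, which satisfies Hückel's 4n+2 rule.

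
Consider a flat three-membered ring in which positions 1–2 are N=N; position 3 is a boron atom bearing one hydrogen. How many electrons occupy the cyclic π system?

2

The p orbitals form a continuous loop: the double-bond atoms are sp², each contributing one p electron; each =N– nitrogen is pyridine-type (lone pair in the sp² plane, one electron in the p orbital); the boron has an empty p orbital. The ring is fully conjugated.
Adding the contributions, 1 × 2 = 2 from the double-bond unit + 0 from the BH atom = 2.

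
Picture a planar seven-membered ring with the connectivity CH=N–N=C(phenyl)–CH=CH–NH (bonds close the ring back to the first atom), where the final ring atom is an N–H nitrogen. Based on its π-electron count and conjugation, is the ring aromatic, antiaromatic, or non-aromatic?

Antiaromatic

Check conjugation: every atom in a ring double bond is sp² and brings one electron to the p orbital; each sp² =N– keeps its lone pair in-plane and puts one electron into the π system; the pyrrole-type nitrogen donates its lone pair from the p orbital — every position has a p orbital, so the cyclic π system is continuous.
π-electron count: 3 × 2 = 6 from the double-bond units + 2 from the NH atom = 8.
8 is a 4n count (n = 2), so the planar conjugated ring is antiaromatic.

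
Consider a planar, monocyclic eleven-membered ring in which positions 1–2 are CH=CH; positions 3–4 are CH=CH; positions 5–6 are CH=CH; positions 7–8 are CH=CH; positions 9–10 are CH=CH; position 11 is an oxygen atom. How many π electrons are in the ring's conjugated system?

Check conjugation: each doubly-bonded ring atom is sp² with one p-orbital electron; the oxygen donates one lone pair from its p orbital — every position has a p orbital, so the cyclic π system is continuous.
Tallying contributions gives 5 × 2 = 10 from the double-bond units + 2 from the O atom = 12.

12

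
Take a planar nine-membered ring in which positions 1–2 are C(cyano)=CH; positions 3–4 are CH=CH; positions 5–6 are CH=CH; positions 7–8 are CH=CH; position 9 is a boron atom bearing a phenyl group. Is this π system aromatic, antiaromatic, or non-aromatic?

All ring atoms are sp² and supply a p orbital to the ring (every atom in a ring double bond is sp² and brings one electron to the p orbital; the boron has an empty p orbital); the conjugation is uninterrupted.
Adding the contributions, 4 × 2 = 8 from the double-bond units + 0 from the B(phenyl) atom = 8.
With 8 = 4·2 π electrons, Hückel's rule classifies the planar ring as antiaromatic.

Antiaromatic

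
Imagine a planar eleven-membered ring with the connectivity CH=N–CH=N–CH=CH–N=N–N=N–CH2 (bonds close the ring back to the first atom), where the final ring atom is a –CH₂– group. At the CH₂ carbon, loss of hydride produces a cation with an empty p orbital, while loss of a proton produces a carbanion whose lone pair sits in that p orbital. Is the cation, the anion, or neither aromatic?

The cation

Both ions have a continuous loop of p orbitals — each ring atom is sp².
Cation: 5 × 2 + 0 = 10 π electrons → 4(2)+2, aromatic.
Anion: 5 × 2 + 2 = 12 π electrons → 4(3), antiaromatic.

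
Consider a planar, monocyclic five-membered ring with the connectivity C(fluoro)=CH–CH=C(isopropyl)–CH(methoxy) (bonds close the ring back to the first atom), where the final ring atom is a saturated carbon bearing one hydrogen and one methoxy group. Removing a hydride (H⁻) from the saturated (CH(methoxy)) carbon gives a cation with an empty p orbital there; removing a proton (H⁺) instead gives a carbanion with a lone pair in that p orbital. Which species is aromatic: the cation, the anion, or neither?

The anion

Both ions have a continuous loop of p orbitals — each ring atom is sp².
Cation: 2 × 2 + 0 = 4 π electrons → 4(1), antiaromatic.
Anion: 2 × 2 + 2 = 6 π electrons → 4(1)+2, aromatic.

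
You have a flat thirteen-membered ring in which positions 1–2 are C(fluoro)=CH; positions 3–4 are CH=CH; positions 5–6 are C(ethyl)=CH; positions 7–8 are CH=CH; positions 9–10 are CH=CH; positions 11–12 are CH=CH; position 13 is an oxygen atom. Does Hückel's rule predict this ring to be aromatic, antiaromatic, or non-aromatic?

All ring atoms are sp² and supply a p orbital to the ring (every atom in a ring double bond is sp² and brings one electron to the p orbital; the oxygen donates one lone pair from its p orbital); the conjugation is uninterrupted.
Tallying contributions gives 6 × 2 = 12 from the double-bond units + 2 from the O atom = 14.
Since 14 = 4·3 + 2, the ring meets the 4n+2 criterion.

Aromatic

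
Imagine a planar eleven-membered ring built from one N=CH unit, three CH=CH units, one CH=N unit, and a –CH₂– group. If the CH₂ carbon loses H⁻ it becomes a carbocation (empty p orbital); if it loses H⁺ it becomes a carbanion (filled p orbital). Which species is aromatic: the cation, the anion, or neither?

Both ions have a continuous loop of p orbitals — each ring atom is sp².
Cation: 5 × 2 + 0 = 10 π electrons → 4(2)+2, aromatic.
Anion: 5 × 2 + 2 = 12 π electrons → 4(3), antiaromatic.

The cation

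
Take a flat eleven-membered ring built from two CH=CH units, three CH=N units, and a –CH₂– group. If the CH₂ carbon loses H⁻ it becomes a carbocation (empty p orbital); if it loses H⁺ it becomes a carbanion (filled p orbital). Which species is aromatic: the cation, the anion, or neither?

The cation

In either ion the ring is fully conjugated: every atom, including the new sp² carbon, supplies a p orbital.
Cation: 5 × 2 + 0 = 10 π electrons → 4(2)+2, aromatic.
Anion: 5 × 2 + 2 = 12 π electrons → 4(3), antiaromatic.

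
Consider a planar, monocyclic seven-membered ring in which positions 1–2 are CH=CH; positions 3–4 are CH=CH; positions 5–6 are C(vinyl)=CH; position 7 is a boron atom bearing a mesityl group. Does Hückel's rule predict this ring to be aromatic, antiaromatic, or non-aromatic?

Every ring atom contributes a p orbital perpendicular to the ring (every atom in a ring double bond is sp² and brings one electron to the p orbital; the boron has an empty p orbital), so the π system is cyclic and fully conjugated.
Counting π electrons: 3 × 2 = 6 from the double-bond units + 0 from the B(mesityl) atom = 6.
Since 6 = 4·1 + 2, the ring meets the 4n+2 criterion.

Aromatic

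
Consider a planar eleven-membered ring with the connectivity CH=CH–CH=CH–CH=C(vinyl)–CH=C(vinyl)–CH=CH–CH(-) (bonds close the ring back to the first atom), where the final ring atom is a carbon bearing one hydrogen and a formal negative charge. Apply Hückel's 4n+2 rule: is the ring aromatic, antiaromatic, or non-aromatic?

Antiaromatic

The p orbitals form a continuous loop: the double-bond atoms are sp², each contributing one p electron; the carbanion's lone pair occupies the p orbital. The ring is fully conjugated.
Tallying contributions gives 5 × 2 = 10 from the double-bond units + 2 from the CH(-) atom = 12.
With 12 = 4·3 π electrons, Hückel's rule classifies the planar ring as antiaromatic.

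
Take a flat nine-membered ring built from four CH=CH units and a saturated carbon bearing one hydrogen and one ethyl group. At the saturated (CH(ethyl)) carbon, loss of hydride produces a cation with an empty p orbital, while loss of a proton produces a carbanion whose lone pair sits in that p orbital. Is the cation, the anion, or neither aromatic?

In either ion the ring is fully conjugated: every atom, including the new sp² carbon, supplies a p orbital.
Cation: 4 × 2 + 0 = 8 π electrons → 4(2), antiaromatic.
Anion: 4 × 2 + 2 = 10 π electrons → 4(2)+2, aromatic.

The anion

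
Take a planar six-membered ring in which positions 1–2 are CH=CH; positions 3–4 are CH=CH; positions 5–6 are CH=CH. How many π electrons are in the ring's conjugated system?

6

Check conjugation: every atom in a ring double bond is sp² and brings one electron to the p orbital — every position has a p orbital, so the cyclic π system is continuous.
Adding the contributions, 3 × 2 = 6 from the 3 double-bond units.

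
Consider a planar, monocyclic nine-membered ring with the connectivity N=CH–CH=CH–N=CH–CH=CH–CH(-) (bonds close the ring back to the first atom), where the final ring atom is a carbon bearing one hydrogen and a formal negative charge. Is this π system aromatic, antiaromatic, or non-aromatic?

Check conjugation: each doubly-bonded ring atom is sp² with one p-orbital electron; each sp² =N– keeps its lone pair in-plane and puts one electron into the π system; the carbanion's lone pair occupies the p orbital — every position has a p orbital, so the cyclic π system is continuous.
Counting π electrons: 4 × 2 = 8 from the double-bond units + 2 from the CH(-) atom = 10.
That gives a 4n+2 count (10, n = 2).

Aromatic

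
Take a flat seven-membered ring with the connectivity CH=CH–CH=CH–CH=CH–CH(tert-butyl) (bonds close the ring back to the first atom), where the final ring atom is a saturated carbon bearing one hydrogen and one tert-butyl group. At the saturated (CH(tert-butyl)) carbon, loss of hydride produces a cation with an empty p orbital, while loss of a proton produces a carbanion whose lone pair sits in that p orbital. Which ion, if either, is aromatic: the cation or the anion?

The cation

In either ion the ring is fully conjugated: every atom, including the new sp² carbon, supplies a p orbital.
Cation: 3 × 2 + 0 = 6 π electrons → 4(1)+2, aromatic.
Anion: 3 × 2 + 2 = 8 π electrons → 4(2), antiaromatic.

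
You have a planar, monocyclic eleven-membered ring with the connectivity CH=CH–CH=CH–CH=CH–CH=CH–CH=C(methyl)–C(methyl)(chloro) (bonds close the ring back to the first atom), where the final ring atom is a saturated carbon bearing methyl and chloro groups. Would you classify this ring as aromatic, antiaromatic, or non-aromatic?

Non-aromatic

The C(methyl)(chloro) position has four σ bonds — that saturated carbon is sp³ and has no p orbital in the ring π system — so the cyclic conjugation is interrupted.
Without a continuous loop of overlapping p orbitals the Hückel electron count never comes into play.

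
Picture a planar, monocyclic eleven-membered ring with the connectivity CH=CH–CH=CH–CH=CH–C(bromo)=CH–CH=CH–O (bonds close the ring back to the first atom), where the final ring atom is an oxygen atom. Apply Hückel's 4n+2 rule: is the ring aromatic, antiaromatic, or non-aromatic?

Every ring atom contributes a p orbital perpendicular to the ring (every atom in a ring double bond is sp² and brings one electron to the p orbital; the oxygen donates one lone pair from its p orbital), so the π system is cyclic and fully conjugated.
Tallying contributions gives 5 × 2 = 10 from the double-bond units + 2 from the O atom = 12.
A 4n π count (12, n = 3) in a planar conjugated ring means antiaromatic.

Antiaromatic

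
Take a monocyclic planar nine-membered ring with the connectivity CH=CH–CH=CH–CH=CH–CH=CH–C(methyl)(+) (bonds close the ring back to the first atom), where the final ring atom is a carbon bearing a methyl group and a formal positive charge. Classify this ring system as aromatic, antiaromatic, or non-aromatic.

Every ring atom contributes a p orbital perpendicular to the ring (the double-bond atoms are sp², each contributing one p electron; the carbocation has an empty p orbital), so the π system is cyclic and fully conjugated.
Tallying contributions gives 4 × 2 = 8 from the double-bond units + 0 from the C(methyl)(+) atom = 8.
A 4n π count (8, n = 2) in a planar conjugated ring means antiaromatic.

Antiaromatic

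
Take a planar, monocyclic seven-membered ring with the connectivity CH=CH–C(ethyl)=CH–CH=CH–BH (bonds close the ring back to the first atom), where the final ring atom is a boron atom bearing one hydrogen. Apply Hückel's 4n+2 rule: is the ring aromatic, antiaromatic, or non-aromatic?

Aromatic

Every ring atom contributes a p orbital perpendicular to the ring (each doubly-bonded ring atom is sp² with one p-orbital electron; the boron has an empty p orbital), so the π system is cyclic and fully conjugated.
Adding the contributions, 3 × 2 = 6 from the double-bond units + 0 from the BH atom = 6.
With 6 π electrons (n = 1), the Hückel 4n+2 condition holds.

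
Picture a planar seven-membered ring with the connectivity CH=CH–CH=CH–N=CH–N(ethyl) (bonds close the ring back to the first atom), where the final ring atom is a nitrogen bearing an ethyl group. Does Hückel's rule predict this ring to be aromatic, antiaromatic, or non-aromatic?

All ring atoms are sp² and supply a p orbital to the ring (the double-bond atoms are sp², each contributing one p electron; the doubly-bonded nitrogens are pyridine-type — their lone pairs lie in the ring plane, leaving one electron in the p orbital; the pyrrole-type nitrogen donates its lone pair from the p orbital); the conjugation is uninterrupted.
Counting π electrons: 3 × 2 = 6 from the double-bond units + 2 from the N(ethyl) atom = 8.
8 is a 4n count (n = 2), so the planar conjugated ring is antiaromatic.

Antiaromatic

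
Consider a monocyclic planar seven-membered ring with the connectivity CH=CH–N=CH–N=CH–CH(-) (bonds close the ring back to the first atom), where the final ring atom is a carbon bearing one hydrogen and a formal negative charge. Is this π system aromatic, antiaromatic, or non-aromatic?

All ring atoms are sp² and supply a p orbital to the ring (each doubly-bonded ring atom is sp² with one p-orbital electron; the doubly-bonded nitrogens are pyridine-type — their lone pairs lie in the ring plane, leaving one electron in the p orbital; the carbanion's lone pair occupies the p orbital); the conjugation is uninterrupted.
Adding the contributions, 3 × 2 = 6 from the double-bond units + 2 from the CH(-) atom = 8.
8 is a 4n count (n = 2), so the planar conjugated ring is antiaromatic.

Antiaromatic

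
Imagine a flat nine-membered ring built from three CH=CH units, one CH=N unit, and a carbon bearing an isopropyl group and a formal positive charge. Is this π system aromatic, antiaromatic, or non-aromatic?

The p orbitals form a continuous loop: each doubly-bonded ring atom is sp² with one p-orbital electron; each =N– nitrogen is pyridine-type (lone pair in the sp² plane, one electron in the p orbital); the carbocation has an empty p orbital. The ring is fully conjugated.
Tallying contributions gives 4 × 2 = 8 from the double-bond units + 0 from the C(isopropyl)(+) atom = 8.
8 is a 4n count (n = 2), so the planar conjugated ring is antiaromatic.

Antiaromatic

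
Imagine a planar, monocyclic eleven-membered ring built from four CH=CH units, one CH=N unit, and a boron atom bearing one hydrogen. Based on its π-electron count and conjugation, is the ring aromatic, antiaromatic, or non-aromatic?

The p orbitals form a continuous loop: every atom in a ring double bond is sp² and brings one electron to the p orbital; each =N– nitrogen is pyridine-type (lone pair in the sp² plane, one electron in the p orbital); the boron has an empty p orbital. The ring is fully conjugated.
Adding the contributions, 5 × 2 = 10 from the double-bond units + 0 from the BH atom = 10.
10 = 4(2) + 2, which satisfies Hückel's 4n+2 rule.

Aromatic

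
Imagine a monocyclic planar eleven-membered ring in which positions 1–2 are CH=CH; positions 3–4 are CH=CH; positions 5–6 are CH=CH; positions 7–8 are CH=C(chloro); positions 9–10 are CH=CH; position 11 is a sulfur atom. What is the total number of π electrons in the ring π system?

12

All ring atoms are sp² and supply a p orbital to the ring (the double-bond atoms are sp², each contributing one p electron; the sulfur donates one lone pair from its p orbital); the conjugation is uninterrupted.
Adding the contributions, 5 × 2 = 10 from the double-bond units + 2 from the S atom = 12.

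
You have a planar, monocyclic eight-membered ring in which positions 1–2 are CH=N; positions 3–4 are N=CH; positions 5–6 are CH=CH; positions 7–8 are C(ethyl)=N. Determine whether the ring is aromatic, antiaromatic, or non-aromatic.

Antiaromatic

The p orbitals form a continuous loop: each doubly-bonded ring atom is sp² with one p-orbital electron; each =N– nitrogen is pyridine-type (lone pair in the sp² plane, one electron in the p orbital). The ring is fully conjugated.
π-electron count: 4 × 2 = 8 from the 4 double-bond units.
8 = 4(2); a planar, fully conjugated 4n system is antiaromatic.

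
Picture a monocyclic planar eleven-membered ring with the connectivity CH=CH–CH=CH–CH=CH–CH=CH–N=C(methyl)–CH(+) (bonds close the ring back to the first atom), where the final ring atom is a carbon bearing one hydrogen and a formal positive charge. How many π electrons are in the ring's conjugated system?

10

Check conjugation: every atom in a ring double bond is sp² and brings one electron to the p orbital; each =N– nitrogen is pyridine-type (lone pair in the sp² plane, one electron in the p orbital); the carbocation has an empty p orbital — every position has a p orbital, so the cyclic π system is continuous.
Tallying contributions gives 5 × 2 = 10 from the double-bond units + 0 from the CH(+) atom = 10.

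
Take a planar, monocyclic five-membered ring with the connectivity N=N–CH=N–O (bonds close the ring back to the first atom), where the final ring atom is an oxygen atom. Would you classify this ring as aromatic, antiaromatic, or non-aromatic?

Every ring atom contributes a p orbital perpendicular to the ring (the double-bond atoms are sp², each contributing one p electron; each sp² =N– keeps its lone pair in-plane and puts one electron into the π system; the oxygen donates one lone pair from its p orbital), so the π system is cyclic and fully conjugated.
Counting π electrons: 2 × 2 = 4 from the double-bond units + 2 from the O atom = 6.
6 = 4(1) + 2, which satisfies Hückel's 4n+2 rule.

Aromatic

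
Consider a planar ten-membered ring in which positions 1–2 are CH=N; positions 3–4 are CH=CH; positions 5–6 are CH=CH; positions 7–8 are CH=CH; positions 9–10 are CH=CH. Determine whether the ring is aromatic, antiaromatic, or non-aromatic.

Check conjugation: the double-bond atoms are sp², each contributing one p electron; the doubly-bonded nitrogens are pyridine-type — their lone pairs lie in the ring plane, leaving one electron in the p orbital — every position has a p orbital, so the cyclic π system is continuous.
π-electron count: 5 × 2 = 10 from the 5 double-bond units.
Since 10 = 4·2 + 2, the ring meets the 4n+2 criterion.

Aromatic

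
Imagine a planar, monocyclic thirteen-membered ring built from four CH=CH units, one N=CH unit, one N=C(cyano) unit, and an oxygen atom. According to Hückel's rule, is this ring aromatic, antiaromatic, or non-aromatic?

Aromatic

Every ring atom contributes a p orbital perpendicular to the ring (each doubly-bonded ring atom is sp² with one p-orbital electron; each =N– nitrogen is pyridine-type (lone pair in the sp² plane, one electron in the p orbital); the oxygen donates one lone pair from its p orbital), so the π system is cyclic and fully conjugated.
Counting π electrons: 6 × 2 = 12 from the double-bond units + 2 from the O atom = 14.
Since 14 = 4·3 + 2, the ring meets the 4n+2 criterion.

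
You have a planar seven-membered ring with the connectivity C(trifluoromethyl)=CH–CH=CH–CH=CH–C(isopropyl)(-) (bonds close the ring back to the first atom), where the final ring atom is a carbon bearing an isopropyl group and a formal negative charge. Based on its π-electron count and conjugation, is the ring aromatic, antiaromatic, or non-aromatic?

All ring atoms are sp² and supply a p orbital to the ring (each doubly-bonded ring atom is sp² with one p-orbital electron; the carbanion's lone pair occupies the p orbital); the conjugation is uninterrupted.
Counting π electrons: 3 × 2 = 6 from the double-bond units + 2 from the C(isopropyl)(-) atom = 8.
A 4n π count (8, n = 2) in a planar conjugated ring means antiaromatic.

Antiaromatic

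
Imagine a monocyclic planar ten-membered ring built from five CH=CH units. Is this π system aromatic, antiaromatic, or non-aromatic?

Every ring atom contributes a p orbital perpendicular to the ring (every atom in a ring double bond is sp² and brings one electron to the p orbital), so the π system is cyclic and fully conjugated.
Tallying contributions gives 5 × 2 = 10 from the 5 double-bond units.
That gives a 4n+2 count (10, n = 2).

Aromatic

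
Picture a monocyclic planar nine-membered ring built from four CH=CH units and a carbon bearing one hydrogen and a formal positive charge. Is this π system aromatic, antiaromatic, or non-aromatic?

All ring atoms are sp² and supply a p orbital to the ring (the double-bond atoms are sp², each contributing one p electron; the carbocation has an empty p orbital); the conjugation is uninterrupted.
π-electron count: 4 × 2 = 8 from the double-bond units + 0 from the CH(+) atom = 8.
With 8 = 4·2 π electrons, Hückel's rule classifies the planar ring as antiaromatic.

Antiaromatic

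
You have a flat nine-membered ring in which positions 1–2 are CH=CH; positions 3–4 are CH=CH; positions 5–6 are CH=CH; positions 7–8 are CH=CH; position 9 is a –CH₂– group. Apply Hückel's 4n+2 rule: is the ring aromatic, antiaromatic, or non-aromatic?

Non-aromatic

The CH2 position has four σ bonds — the tetrahedral CH₂ carbon is sp³ and has no p orbital in the ring π system — so the cyclic conjugation is interrupted.
Hückel's rule only applies to fully conjugated rings, so this one is simply non-aromatic.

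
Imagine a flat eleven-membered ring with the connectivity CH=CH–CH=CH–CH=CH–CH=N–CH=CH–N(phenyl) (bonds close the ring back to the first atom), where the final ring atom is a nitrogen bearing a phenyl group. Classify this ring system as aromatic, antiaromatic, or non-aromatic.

Antiaromatic

The p orbitals form a continuous loop: every atom in a ring double bond is sp² and brings one electron to the p orbital; each =N– nitrogen is pyridine-type (lone pair in the sp² plane, one electron in the p orbital); the pyrrole-type nitrogen donates its lone pair from the p orbital. The ring is fully conjugated.
Adding the contributions, 5 × 2 = 10 from the double-bond units + 2 from the N(phenyl) atom = 12.
12 is a 4n count (n = 3), so the planar conjugated ring is antiaromatic.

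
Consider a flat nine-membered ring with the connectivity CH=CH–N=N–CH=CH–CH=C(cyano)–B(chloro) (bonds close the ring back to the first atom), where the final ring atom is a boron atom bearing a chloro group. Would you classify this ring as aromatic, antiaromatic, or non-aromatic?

Antiaromatic

Check conjugation: every atom in a ring double bond is sp² and brings one electron to the p orbital; each =N– nitrogen is pyridine-type (lone pair in the sp² plane, one electron in the p orbital); the boron has an empty p orbital — every position has a p orbital, so the cyclic π system is continuous.
Tallying contributions gives 4 × 2 = 8 from the double-bond units + 0 from the B(chloro) atom = 8.
A 4n π count (8, n = 2) in a planar conjugated ring means antiaromatic.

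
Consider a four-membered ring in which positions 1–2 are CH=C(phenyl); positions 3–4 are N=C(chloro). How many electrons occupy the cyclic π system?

4

Check conjugation: the double-bond atoms are sp², each contributing one p electron; each sp² =N– keeps its lone pair in-plane and puts one electron into the π system — every position has a p orbital, so the cyclic π system is continuous.
Adding the contributions, 2 × 2 = 4 from the 2 double-bond units.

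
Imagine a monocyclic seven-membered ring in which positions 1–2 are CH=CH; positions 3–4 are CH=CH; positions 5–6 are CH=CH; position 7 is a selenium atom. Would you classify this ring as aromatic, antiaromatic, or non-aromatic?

Check conjugation: the double-bond atoms are sp², each contributing one p electron; the selenium donates one lone pair from its p orbital — every position has a p orbital, so the cyclic π system is continuous.
Tallying contributions gives 3 × 2 = 6 from the double-bond units + 2 from the Se atom = 8.
With 8 = 4·2 π electrons, Hückel's rule classifies the planar ring as antiaromatic.

Antiaromatic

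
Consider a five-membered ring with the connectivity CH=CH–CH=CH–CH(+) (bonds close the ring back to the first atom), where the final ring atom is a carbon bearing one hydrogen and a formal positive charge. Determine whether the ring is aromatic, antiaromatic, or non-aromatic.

Antiaromatic

All ring atoms are sp² and supply a p orbital to the ring (the double-bond atoms are sp², each contributing one p electron; the carbocation has an empty p orbital); the conjugation is uninterrupted.
Adding the contributions, 2 × 2 = 4 from the double-bond units + 0 from the CH(+) atom = 4.
4 = 4(1); a planar, fully conjugated 4n system is antiaromatic.
(The species described is the cyclopentadienyl cation.)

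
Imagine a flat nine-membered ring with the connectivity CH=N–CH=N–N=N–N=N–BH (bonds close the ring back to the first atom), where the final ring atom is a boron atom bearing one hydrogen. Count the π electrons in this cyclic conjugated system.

Every ring atom contributes a p orbital perpendicular to the ring (the double-bond atoms are sp², each contributing one p electron; the doubly-bonded nitrogens are pyridine-type — their lone pairs lie in the ring plane, leaving one electron in the p orbital; the boron has an empty p orbital), so the π system is cyclic and fully conjugated.
Adding the contributions, 4 × 2 = 8 from the double-bond units + 0 from the BH atom = 8.

8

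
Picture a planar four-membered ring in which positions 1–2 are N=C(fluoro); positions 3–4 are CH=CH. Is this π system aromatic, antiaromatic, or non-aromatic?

Antiaromatic

The p orbitals form a continuous loop: each doubly-bonded ring atom is sp² with one p-orbital electron; the doubly-bonded nitrogens are pyridine-type — their lone pairs lie in the ring plane, leaving one electron in the p orbital. The ring is fully conjugated.
π-electron count: 2 × 2 = 4 from the 2 double-bond units.
4 is a 4n count (n = 1), so the planar conjugated ring is antiaromatic.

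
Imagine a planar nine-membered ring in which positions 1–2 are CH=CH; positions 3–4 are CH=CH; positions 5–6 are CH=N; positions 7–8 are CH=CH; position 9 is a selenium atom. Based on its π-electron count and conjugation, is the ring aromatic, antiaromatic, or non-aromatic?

Aromatic

Every ring atom contributes a p orbital perpendicular to the ring (every atom in a ring double bond is sp² and brings one electron to the p orbital; the doubly-bonded nitrogens are pyridine-type — their lone pairs lie in the ring plane, leaving one electron in the p orbital; the selenium donates one lone pair from its p orbital), so the π system is cyclic and fully conjugated.
Adding the contributions, 4 × 2 = 8 from the double-bond units + 2 from the Se atom = 10.
That gives a 4n+2 count (10, n = 2).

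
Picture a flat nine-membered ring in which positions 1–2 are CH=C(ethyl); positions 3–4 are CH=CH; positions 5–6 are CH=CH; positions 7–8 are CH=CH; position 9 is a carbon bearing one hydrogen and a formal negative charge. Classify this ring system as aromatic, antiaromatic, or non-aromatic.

Check conjugation: each doubly-bonded ring atom is sp² with one p-orbital electron; the carbanion's lone pair occupies the p orbital — every position has a p orbital, so the cyclic π system is continuous.
Counting π electrons: 4 × 2 = 8 from the double-bond units + 2 from the CH(-) atom = 10.
10 = 4(2) + 2, which satisfies Hückel's 4n+2 rule.

Aromatic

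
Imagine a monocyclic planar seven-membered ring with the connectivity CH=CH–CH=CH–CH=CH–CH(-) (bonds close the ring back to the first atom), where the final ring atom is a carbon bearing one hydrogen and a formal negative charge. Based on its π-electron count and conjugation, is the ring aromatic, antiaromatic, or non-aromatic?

Antiaromatic

Check conjugation: the double-bond atoms are sp², each contributing one p electron; the carbanion's lone pair occupies the p orbital — every position has a p orbital, so the cyclic π system is continuous.
Tallying contributions gives 3 × 2 = 6 from the double-bond units + 2 from the CH(-) atom = 8.
8 = 4(2); a planar, fully conjugated 4n system is antiaromatic.
This is the cycloheptatrienyl anion.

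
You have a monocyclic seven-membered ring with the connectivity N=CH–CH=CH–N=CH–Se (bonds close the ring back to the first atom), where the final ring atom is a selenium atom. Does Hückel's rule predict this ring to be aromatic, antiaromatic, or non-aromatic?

The p orbitals form a continuous loop: every atom in a ring double bond is sp² and brings one electron to the p orbital; the doubly-bonded nitrogens are pyridine-type — their lone pairs lie in the ring plane, leaving one electron in the p orbital; the selenium donates one lone pair from its p orbital. The ring is fully conjugated.
Adding the contributions, 3 × 2 = 6 from the double-bond units + 2 from the Se atom = 8.
8 is a 4n count (n = 2), so the planar conjugated ring is antiaromatic.

Antiaromatic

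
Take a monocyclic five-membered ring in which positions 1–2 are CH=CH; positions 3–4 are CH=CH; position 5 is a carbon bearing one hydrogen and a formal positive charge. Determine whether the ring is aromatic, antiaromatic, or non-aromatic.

All ring atoms are sp² and supply a p orbital to the ring (each doubly-bonded ring atom is sp² with one p-orbital electron; the carbocation has an empty p orbital); the conjugation is uninterrupted.
Tallying contributions gives 2 × 2 = 4 from the double-bond units + 0 from the CH(+) atom = 4.
4 = 4(1); a planar, fully conjugated 4n system is antiaromatic.

Antiaromatic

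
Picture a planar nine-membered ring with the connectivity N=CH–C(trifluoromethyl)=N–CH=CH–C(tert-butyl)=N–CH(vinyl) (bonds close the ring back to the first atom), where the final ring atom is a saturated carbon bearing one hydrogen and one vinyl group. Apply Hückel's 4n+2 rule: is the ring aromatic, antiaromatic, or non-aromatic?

Because that saturated carbon is sp³ and has no p orbital in the ring π system at the CH(vinyl) position, the π system cannot extend all the way around the ring.
Broken conjugation rules out both aromaticity and antiaromaticity.

Non-aromatic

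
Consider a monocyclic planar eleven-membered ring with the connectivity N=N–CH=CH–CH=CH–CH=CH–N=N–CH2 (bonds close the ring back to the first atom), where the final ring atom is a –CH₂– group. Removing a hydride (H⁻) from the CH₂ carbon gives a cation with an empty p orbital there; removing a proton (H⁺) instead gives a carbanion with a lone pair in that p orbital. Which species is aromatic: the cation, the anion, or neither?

Once that carbon is sp², every ring atom has a p orbital and both ions are fully conjugated.
Cation: 5 × 2 + 0 = 10 π electrons → 4(2)+2, aromatic.
Anion: 5 × 2 + 2 = 12 π electrons → 4(3), antiaromatic.

The cation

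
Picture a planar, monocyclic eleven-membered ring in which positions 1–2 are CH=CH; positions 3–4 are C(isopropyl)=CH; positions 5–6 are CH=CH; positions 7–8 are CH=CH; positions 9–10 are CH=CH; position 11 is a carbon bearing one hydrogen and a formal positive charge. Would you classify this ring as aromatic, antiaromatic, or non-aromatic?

The p orbitals form a continuous loop: each doubly-bonded ring atom is sp² with one p-orbital electron; the carbocation has an empty p orbital. The ring is fully conjugated.
Adding the contributions, 5 × 2 = 10 from the double-bond units + 0 from the CH(+) atom = 10.
With 10 π electrons (n = 2), the Hückel 4n+2 condition holds.

Aromatic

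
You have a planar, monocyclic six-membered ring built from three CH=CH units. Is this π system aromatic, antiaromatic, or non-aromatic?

Aromatic

Check conjugation: each doubly-bonded ring atom is sp² with one p-orbital electron — every position has a p orbital, so the cyclic π system is continuous.
Tallying contributions gives 3 × 2 = 6 from the 3 double-bond units.
With 6 π electrons (n = 1), the Hückel 4n+2 condition holds.
(The species described is benzene.)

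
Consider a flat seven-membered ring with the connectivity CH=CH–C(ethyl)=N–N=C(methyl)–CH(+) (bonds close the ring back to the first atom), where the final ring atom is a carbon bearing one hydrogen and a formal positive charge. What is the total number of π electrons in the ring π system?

6

Check conjugation: the double-bond atoms are sp², each contributing one p electron; each sp² =N– keeps its lone pair in-plane and puts one electron into the π system; the carbocation has an empty p orbital — every position has a p orbital, so the cyclic π system is continuous.
π-electron count: 3 × 2 = 6 from the double-bond units + 0 from the CH(+) atom = 6.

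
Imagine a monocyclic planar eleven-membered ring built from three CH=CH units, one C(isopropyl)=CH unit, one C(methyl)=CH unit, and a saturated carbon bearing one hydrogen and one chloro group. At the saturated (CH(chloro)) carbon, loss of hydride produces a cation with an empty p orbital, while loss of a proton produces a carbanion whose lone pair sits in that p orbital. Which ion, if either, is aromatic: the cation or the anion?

In either ion the ring is fully conjugated: every atom, including the new sp² carbon, supplies a p orbital.
Cation: 5 × 2 + 0 = 10 π electrons → 4(2)+2, aromatic.
Anion: 5 × 2 + 2 = 12 π electrons → 4(3), antiaromatic.

The cation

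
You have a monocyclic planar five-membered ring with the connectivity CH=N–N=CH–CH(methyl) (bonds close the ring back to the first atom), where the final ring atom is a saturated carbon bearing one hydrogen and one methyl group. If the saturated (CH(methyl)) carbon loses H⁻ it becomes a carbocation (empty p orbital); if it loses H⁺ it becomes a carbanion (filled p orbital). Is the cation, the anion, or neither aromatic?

The anion

Once that carbon is sp², every ring atom has a p orbital and both ions are fully conjugated.
Cation: 2 × 2 + 0 = 4 π electrons → 4(1), antiaromatic.
Anion: 2 × 2 + 2 = 6 π electrons → 4(1)+2, aromatic.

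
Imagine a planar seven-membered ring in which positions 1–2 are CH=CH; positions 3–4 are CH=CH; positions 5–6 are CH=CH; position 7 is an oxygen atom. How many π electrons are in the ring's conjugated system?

Every ring atom contributes a p orbital perpendicular to the ring (every atom in a ring double bond is sp² and brings one electron to the p orbital; the oxygen donates one lone pair from its p orbital), so the π system is cyclic and fully conjugated.
Counting π electrons: 3 × 2 = 6 from the double-bond units + 2 from the O atom = 8.

8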